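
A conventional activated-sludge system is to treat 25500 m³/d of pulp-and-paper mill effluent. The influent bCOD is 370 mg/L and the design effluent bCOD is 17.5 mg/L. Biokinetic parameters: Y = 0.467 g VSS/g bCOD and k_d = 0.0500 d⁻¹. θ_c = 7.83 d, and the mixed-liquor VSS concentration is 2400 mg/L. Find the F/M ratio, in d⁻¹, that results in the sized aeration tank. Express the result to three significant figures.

Steady-state biomass mass balance: V·X·(1 + k_d·θ_c) = Y·Q·(S₀ − S)·θ_c, so V = 0.467 × 25500 × (370 − 17.5) × 7.83 / [2400 × (1 + 0.0500 × 7.83)] = 3.29×10^7 / 3340 = 9842 m³.
F/M = Q·S₀ / (V·X) = 25500 × 370 / (9842 × 2400) = 0.3994 g bCOD·(g VSS·d)⁻¹.

F/M ≈ 0.399 d⁻¹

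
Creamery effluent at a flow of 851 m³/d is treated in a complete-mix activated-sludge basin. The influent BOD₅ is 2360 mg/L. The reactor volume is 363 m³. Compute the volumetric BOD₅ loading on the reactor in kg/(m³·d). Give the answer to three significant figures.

L_v = Q S₀ / V = 851 × 2360 × 10⁻³ / 363.0 = 5.533 kg/(m³·d).

L_v ≈ 5.53 kg BOD₅/(m³·d)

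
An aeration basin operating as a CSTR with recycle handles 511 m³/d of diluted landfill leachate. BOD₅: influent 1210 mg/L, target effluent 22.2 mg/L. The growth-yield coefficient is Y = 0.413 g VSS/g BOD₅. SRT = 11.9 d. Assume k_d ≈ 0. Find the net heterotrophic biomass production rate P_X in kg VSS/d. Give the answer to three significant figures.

With endogenous decay neglected, the observed yield equals the true yield: Y_obs = Y = 0.413 g VSS/g BOD₅.
Q·(S₀ − S) = 511 × (1210 − 22.2) × 10⁻³ = 607.0 kg/d removed.
Net biomass production P_X = Y_obs × Q·(S₀ − S) = 0.4130 × 607.0 = 250.7 kg VSS/d.

P_X ≈ 251 kg VSS/d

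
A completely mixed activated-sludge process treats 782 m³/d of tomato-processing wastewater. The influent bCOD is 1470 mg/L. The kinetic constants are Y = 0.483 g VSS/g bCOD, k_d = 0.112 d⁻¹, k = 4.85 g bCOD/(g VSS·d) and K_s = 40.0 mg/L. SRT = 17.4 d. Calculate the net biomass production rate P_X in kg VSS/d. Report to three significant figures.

Effluent substrate depends only on kinetics and SRT: S = K_s(1 + k_d θ_c) / [θ_c(Yk − k_d) − 1] = 40.0 × (1 + 0.112 × 17.4) / [17.4 × (0.483 × 4.85 − 0.112) − 1] = 118.0 / 37.81 = 3.119 mg/L.
Observed yield with endogenous decay: Y_obs = Y / (1 + k_d·θ_c) = 0.483 / (1 + 0.112 × 17.4) = 0.483 / 2.949 = 0.1638 g VSS/g bCOD.
Substrate removed = Q·(S₀ − S) = 782 m³/d × (1470 − 3.12) g/m³ = 1.15×10^6 g/d = 1147 kg/d.
Biomass produced: P_X = Y_obs·Q·ΔS = 0.1638 × 1147 ≈ 187.9 kg VSS/d.

P_X ≈ 188 kg VSS/d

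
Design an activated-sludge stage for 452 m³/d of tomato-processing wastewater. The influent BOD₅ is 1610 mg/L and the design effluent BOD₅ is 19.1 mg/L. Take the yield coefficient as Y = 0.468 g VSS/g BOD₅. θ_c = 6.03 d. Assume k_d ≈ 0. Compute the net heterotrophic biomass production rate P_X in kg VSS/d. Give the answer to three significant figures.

P_X ≈ 337 kg VSS/d

No decay correction is needed, so Y_obs = Y = 0.468.
ΔS = 1610 − 19.1 = 1591 mg/L, so the substrate removal rate is 452 × 1591/1000 = 719.1 kg BOD₅/d.
P_X = Y_obs · Q(S₀ − S) = 0.4680 × 719.1 = 336.5 kg VSS/d.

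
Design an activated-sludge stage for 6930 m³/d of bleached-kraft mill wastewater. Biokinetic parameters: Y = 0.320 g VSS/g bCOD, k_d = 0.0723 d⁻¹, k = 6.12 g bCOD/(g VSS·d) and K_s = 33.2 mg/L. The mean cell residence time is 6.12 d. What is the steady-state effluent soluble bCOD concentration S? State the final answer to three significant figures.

From the Monod/SRT balance for a CMAS, S = K_s·(1+k_d θ_c)/[θ_c·(Y k − k_d) − 1] = 33.2 × (1 + 0.0723 × 6.12) / [6.12 × (0.320 × 6.12 − 0.0723) − 1] = 47.89 / 10.54 = 4.542 mg/L.

S ≈ 4.54 mg/L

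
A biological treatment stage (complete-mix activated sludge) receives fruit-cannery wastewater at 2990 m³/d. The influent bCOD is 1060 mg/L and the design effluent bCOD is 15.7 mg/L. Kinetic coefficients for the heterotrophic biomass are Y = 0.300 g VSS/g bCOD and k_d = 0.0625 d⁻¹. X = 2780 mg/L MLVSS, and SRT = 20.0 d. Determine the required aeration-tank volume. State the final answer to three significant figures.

V ≈ 3000 m³

Rearranging the biomass balance for a CMAS with decay, V = Y·Q·ΔS·θ_c / [X·(1+k_d θ_c)] = 0.300 × 2990 × (1060 − 15.7) × 20.0 / [2780 × (1 + 0.0625 × 20.0)] = 1.87×10^7 / 6255 = 2995 m³.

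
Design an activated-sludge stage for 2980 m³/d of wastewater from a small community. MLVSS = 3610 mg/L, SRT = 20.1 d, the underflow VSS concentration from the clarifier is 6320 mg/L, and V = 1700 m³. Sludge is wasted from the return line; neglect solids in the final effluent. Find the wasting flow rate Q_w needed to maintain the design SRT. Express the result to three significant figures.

Q_w = (V·X)/(θ_c X_r) = 1700 × 3610 / (20.1 × 6320) = 48.31 m³/d.

Q_w ≈ 48.3 m³/d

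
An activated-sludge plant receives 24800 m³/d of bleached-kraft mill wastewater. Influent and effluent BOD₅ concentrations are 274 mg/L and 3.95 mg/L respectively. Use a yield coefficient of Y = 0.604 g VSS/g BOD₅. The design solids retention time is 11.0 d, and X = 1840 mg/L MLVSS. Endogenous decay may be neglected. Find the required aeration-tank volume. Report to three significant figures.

Biomass mass balance (decay neglected): V·X = Y·Q·(S₀ − S)·θ_c, so V = 0.604 × 24800 × (274 − 3.95) × 11.0 / 1840 = 24183 m³.

V ≈ 24200 m³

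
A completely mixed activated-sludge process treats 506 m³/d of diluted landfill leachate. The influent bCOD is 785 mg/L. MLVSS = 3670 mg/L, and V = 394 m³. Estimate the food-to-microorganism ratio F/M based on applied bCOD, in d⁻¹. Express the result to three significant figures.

F/M ≈ 0.275 d⁻¹

Food-to-microorganism ratio F/M = Q S₀ / (V X) = 506 × 785 / (394.0 × 3670) = 0.2747 d⁻¹.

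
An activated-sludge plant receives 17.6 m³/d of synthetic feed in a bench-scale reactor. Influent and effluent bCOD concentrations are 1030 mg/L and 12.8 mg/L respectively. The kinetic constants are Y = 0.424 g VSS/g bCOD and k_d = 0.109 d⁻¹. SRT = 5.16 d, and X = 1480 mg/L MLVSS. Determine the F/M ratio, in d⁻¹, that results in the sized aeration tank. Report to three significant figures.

From the SRT design equation V = Y Q (S₀−S) θ_c / [X (1 + k_d θ_c)] = 0.424 × 17.6 × (1030 − 12.8) × 5.16 / [1480 × (1 + 0.109 × 5.16)] = 3.92×10^4 / 2312 = 16.94 m³.
Food-to-microorganism ratio F/M = Q S₀ / (V X) = 17.6 × 1030 / (16.94 × 1480) = 0.7231 d⁻¹.

F/M ≈ 0.723 d⁻¹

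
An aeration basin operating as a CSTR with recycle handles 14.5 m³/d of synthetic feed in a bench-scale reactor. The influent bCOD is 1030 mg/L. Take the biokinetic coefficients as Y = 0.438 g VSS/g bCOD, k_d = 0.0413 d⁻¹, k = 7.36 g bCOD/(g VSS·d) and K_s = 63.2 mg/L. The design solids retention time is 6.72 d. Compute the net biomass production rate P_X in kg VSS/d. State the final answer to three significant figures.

Effluent substrate depends only on kinetics and SRT: S = K_s(1 + k_d θ_c) / [θ_c(Yk − k_d) − 1] = 63.2 × (1 + 0.0413 × 6.72) / [6.72 × (0.438 × 7.36 − 0.0413) − 1] = 80.74 / 20.39 = 3.961 mg/L.
Y_obs = Y / (1 + k_d θ_c) = 0.438 / (1 + 0.0413 × 6.72) = 0.438 / 1.278 = 0.3428.
Q·(S₀ − S) = 14.5 × (1030 − 3.96) × 10⁻³ = 14.88 kg/d removed.
So the net sludge growth is P_X = 0.3428 × 14.88 = 5.101 kg VSS/d.

P_X ≈ 5.10 kg VSS/d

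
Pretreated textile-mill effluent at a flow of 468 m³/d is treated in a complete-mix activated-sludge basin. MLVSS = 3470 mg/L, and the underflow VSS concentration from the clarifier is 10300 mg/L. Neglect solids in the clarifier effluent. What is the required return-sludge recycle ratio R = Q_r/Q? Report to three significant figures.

R ≈ 0.508

Mass balance around the secondary clarifier (neglecting effluent solids): R = X / (X_r − X) = 3470 / (10300 − 3470) = 0.5081.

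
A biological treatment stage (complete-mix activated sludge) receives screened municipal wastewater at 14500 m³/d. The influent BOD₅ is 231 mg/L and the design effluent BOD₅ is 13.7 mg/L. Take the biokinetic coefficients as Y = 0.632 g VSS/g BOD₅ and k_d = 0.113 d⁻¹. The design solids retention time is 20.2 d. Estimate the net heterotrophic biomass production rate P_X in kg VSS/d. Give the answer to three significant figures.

Y_obs = Y / (1 + k_d θ_c) = 0.632 / (1 + 0.113 × 20.2) = 0.632 / 3.283 = 0.1925.
ΔS = 231 − 13.7 = 217.3 mg/L, so the substrate removal rate is 14500 × 217.3/1000 = 3151 kg BOD₅/d.
So the net sludge growth is P_X = 0.1925 × 3151 = 606.6 kg VSS/d.

P_X ≈ 607 kg VSS/d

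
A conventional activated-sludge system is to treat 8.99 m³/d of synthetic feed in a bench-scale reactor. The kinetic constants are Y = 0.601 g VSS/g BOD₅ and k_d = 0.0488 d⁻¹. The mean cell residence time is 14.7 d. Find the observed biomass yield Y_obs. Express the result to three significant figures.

Y_obs ≈ 0.350 g VSS/g BOD₅

Observed yield with endogenous decay: Y_obs = Y / (1 + k_d·θ_c) = 0.601 / (1 + 0.0488 × 14.7) = 0.601 / 1.717 = 0.3500 g VSS/g BOD₅.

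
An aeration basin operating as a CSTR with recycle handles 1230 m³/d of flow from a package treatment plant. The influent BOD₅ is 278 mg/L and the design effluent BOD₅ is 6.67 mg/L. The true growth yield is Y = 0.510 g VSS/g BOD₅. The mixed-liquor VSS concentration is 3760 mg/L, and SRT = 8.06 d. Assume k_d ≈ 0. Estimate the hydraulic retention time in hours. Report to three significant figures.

Biomass mass balance (decay neglected): V·X = Y·Q·(S₀ − S)·θ_c, so V = 0.510 × 1230 × (278 − 6.67) × 8.06 / 3760 = 364.9 m³.
Hydraulic retention time τ = V/Q = 364.9 / 1230 = 0.2966 d = 7.119 h.

τ ≈ 7.12 h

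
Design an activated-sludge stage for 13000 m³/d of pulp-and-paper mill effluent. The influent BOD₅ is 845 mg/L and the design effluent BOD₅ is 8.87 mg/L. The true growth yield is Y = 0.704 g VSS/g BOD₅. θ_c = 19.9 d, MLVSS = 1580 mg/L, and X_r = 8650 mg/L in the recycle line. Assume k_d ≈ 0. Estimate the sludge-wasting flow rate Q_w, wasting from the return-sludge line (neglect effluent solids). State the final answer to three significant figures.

Q_w ≈ 885 m³/d

V·X = Y·Q·ΔS·θ_c gives V = 0.704 × 13000 × (845 − 8.87) × 19.9 / 1580 = 96380 m³.
θ_c = V·X/(Q_w·X_r) when wasting from the recycle, so Q_w = V·X/(θ_c·X_r) = 96380 × 1580 / (19.9 × 8650) = 884.7 m³/d.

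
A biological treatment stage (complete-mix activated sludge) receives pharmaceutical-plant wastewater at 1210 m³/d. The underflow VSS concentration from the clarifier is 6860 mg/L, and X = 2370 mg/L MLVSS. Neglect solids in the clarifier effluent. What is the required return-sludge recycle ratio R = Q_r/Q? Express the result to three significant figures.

R ≈ 0.528

Mass balance around the secondary clarifier (neglecting effluent solids): R = X / (X_r − X) = 2370 / (6860 − 2370) = 0.5278.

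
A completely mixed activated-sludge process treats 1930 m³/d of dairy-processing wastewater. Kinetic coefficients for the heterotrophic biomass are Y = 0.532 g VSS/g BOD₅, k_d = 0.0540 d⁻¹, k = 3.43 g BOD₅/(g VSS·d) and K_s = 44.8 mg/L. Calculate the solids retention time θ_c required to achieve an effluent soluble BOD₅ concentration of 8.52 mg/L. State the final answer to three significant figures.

θ_c ≈ 4.21 d

Specific growth rate at S = 8.52 mg/L: μ = YkS/(K_s+S) = 0.532·3.43·8.52/(44.8+8.52) = 0.2916 d⁻¹.
Then 1/θ_c = μ − k_d = 0.2916 − 0.0540 = 0.2376 d⁻¹, giving θ_c = 4.209 d.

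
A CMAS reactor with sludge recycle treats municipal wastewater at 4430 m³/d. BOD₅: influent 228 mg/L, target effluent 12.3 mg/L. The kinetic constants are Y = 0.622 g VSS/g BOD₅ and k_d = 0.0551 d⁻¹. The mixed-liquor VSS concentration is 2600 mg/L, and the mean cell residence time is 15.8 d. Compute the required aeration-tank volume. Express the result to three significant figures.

Rearranging the biomass balance for a CMAS with decay, V = Y·Q·ΔS·θ_c / [X·(1+k_d θ_c)] = 0.622 × 4430 × (228 − 12.3) × 15.8 / [2600 × (1 + 0.0551 × 15.8)] = 9.39×10^6 / 4864 = 1931 m³.

V ≈ 1930 m³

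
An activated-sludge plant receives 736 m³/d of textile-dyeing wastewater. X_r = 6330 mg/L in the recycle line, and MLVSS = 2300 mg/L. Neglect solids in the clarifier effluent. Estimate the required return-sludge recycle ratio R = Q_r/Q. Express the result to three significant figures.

R = Q_r/Q = X/(X_r − X) = 2300 / (6330 − 2300) = 0.5707.

R ≈ 0.571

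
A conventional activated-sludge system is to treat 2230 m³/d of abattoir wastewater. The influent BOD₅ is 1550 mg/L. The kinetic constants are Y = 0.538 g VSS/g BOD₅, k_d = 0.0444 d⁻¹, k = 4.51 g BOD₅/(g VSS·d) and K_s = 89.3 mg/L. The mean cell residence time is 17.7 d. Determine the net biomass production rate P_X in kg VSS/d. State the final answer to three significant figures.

From the Monod/SRT balance for a CMAS, S = K_s·(1+k_d θ_c)/[θ_c·(Y k − k_d) − 1] = 89.3 × (1 + 0.0444 × 17.7) / [17.7 × (0.538 × 4.51 − 0.0444) − 1] = 159.5 / 41.16 = 3.875 mg/L.
Observed yield with endogenous decay: Y_obs = Y / (1 + k_d·θ_c) = 0.538 / (1 + 0.0444 × 17.7) = 0.538 / 1.786 = 0.3013 g VSS/g BOD₅.
Substrate removed = Q·(S₀ − S) = 2230 m³/d × (1550 − 3.87) g/m³ = 3.45×10^6 g/d = 3448 kg/d.
Biomass produced: P_X = Y_obs·Q·ΔS = 0.3013 × 3448 ≈ 1039 kg VSS/d.

P_X ≈ 1040 kg VSS/d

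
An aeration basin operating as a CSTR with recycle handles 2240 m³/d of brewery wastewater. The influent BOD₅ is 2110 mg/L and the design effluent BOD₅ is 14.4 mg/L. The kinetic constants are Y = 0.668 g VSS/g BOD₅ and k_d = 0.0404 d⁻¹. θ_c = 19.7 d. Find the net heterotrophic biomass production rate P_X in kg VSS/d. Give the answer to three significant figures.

The observed yield is Y_obs = Y/(1 + k_d·θ_c) = 0.668 / (1 + 0.0404 × 19.7) = 0.668 / 1.796 = 0.3720 g VSS per g BOD₅ removed.
Q·(S₀ − S) = 2240 × (2110 − 14.4) × 10⁻³ = 4694 kg/d removed.
Net biomass production P_X = Y_obs × Q·(S₀ − S) = 0.3720 × 4694 = 1746 kg VSS/d.

P_X ≈ 1750 kg VSS/d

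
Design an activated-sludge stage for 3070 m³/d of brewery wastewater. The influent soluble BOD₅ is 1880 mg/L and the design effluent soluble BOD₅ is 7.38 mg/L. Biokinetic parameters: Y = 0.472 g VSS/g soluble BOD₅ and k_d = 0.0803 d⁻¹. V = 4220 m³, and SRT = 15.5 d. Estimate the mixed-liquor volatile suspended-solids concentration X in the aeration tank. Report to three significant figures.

From V·X·(1 + k_d·θ_c) = Y·Q·(S₀ − S)·θ_c: X = 0.472 × 3070 × (1880 − 7.38) × 15.5 / [4220 × (1 + 0.0803 × 15.5)] = 4440 mg/L.

X ≈ 4440 mg/L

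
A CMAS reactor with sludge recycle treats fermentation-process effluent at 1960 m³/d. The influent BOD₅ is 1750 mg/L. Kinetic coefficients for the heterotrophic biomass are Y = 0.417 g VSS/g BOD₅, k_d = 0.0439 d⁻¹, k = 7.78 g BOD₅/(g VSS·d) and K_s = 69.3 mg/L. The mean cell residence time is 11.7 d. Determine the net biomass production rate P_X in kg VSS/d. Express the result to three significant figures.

From the Monod/SRT balance for a CMAS, S = K_s·(1+k_d θ_c)/[θ_c·(Y k − k_d) − 1] = 69.3 × (1 + 0.0439 × 11.7) / [11.7 × (0.417 × 7.78 − 0.0439) − 1] = 104.9 / 36.44 = 2.878 mg/L.
Y_obs = Y / (1 + k_d θ_c) = 0.417 / (1 + 0.0439 × 11.7) = 0.417 / 1.514 = 0.2755.
Mass of BOD₅ removed per day: Q(S₀ − S) = 1960 × 1747 g/m³ = 3424 kg/d.
So the net sludge growth is P_X = 0.2755 × 3424 = 943.4 kg VSS/d.

P_X ≈ 943 kg VSS/d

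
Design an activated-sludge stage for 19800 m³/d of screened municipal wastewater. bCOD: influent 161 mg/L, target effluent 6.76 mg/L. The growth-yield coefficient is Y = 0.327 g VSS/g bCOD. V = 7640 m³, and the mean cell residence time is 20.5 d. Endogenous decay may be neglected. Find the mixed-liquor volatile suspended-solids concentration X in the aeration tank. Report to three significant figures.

Without decay, X = Y Q (S₀−S) θ_c / V = 0.327 × 19800 × (161 − 6.76) × 20.5 / 7640 = 2680 mg/L.

X ≈ 2680 mg/L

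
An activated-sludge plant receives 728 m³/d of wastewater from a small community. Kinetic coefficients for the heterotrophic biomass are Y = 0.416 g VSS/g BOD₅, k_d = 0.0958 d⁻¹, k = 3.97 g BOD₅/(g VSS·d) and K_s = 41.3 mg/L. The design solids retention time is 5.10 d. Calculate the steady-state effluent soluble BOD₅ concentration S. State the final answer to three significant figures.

For a completely mixed reactor with recycle the Lawrence–McCarty relation gives S = K_s·(1 + k_d·θ_c) / [θ_c·(Y·k − k_d) − 1] = 41.3 × (1 + 0.0958 × 5.10) / [5.10 × (0.416 × 3.97 − 0.0958) − 1] = 61.48 / 6.934 = 8.866 mg/L.

S ≈ 8.87 mg/L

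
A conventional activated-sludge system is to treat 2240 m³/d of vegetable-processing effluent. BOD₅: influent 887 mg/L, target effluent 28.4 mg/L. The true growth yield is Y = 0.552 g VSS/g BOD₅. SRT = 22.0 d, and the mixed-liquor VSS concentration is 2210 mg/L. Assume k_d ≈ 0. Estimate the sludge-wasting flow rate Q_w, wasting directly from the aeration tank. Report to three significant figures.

Biomass mass balance (decay neglected): V·X = Y·Q·(S₀ − S)·θ_c, so V = 0.552 × 2240 × (887 − 28.4) × 22.0 / 2210 = 10568 m³.
With mixed-liquor wasting, θ_c = V/Q_w, so Q_w = V/θ_c = 10568/22.0 = 480.4 m³/d.

Q_w ≈ 480 m³/d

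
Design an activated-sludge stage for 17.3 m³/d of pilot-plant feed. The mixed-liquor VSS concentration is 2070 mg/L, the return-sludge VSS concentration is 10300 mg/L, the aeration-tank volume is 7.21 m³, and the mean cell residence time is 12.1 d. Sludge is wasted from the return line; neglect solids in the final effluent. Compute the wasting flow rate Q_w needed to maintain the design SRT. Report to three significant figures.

Wasting from the return line (neglecting effluent solids): Q_w = V·X / (θ_c·X_r) = 7.210 × 2070 / (12.1 × 10300) = 0.1198 m³/d.

Q_w ≈ 0.120 m³/d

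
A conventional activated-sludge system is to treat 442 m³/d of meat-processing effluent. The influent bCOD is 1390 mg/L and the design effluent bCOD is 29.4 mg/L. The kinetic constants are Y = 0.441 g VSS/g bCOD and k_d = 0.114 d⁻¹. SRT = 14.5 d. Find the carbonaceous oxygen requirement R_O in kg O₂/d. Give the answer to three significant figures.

The observed yield is Y_obs = Y/(1 + k_d·θ_c) = 0.441 / (1 + 0.114 × 14.5) = 0.441 / 2.653 = 0.1662 g VSS per g bCOD removed.
Mass of bCOD removed per day: Q(S₀ − S) = 442 × 1361 g/m³ = 601.4 kg/d.
Biomass synthesised: P_X = Y_obs × 601.4 = 99.97 kg VSS/d.
R_O = Q·ΔS − 1.42 P_X = 601.4 − 142.0 = 459.4 kg O₂/d.

R_O ≈ 459 kg O₂/d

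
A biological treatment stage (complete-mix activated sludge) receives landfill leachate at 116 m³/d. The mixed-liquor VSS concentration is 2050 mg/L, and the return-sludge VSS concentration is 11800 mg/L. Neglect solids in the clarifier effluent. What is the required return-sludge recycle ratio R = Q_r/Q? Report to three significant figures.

R ≈ 0.210

Solids balance on the clarifier gives (1+R)X = R·X_r, so R = X/(X_r − X) = 2050 / (11800 − 2050) = 0.2103.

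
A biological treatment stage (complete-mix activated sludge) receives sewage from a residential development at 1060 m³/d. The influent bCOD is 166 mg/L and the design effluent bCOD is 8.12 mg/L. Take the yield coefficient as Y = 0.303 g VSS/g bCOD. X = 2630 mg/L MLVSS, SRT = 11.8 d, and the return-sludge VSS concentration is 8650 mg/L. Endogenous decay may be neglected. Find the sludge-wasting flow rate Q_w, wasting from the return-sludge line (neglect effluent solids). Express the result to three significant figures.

Q_w ≈ 5.86 m³/d

Biomass mass balance (decay neglected): V·X = Y·Q·(S₀ − S)·θ_c, so V = 0.303 × 1060 × (166 − 8.12) × 11.8 / 2630 = 227.5 m³.
Wasting from the return line (neglecting effluent solids): Q_w = V·X / (θ_c·X_r) = 227.5 × 2630 / (11.8 × 8650) = 5.862 m³/d.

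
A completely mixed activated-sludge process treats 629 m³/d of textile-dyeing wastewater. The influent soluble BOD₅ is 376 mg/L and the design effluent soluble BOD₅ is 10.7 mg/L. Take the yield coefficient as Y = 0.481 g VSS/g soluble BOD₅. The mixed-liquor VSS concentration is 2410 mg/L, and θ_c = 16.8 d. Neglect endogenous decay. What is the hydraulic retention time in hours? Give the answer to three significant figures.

τ ≈ 29.4 h

With k_d = 0 the design equation reduces to V = Y Q (S₀−S) θ_c / X = 0.481 × 629 × (376 − 10.7) × 16.8 / 2410 = 770.4 m³.
HRT = V/Q = 770.4 m³ / 629 m³·d⁻¹ = 1.225 d × 24 = 29.40 h.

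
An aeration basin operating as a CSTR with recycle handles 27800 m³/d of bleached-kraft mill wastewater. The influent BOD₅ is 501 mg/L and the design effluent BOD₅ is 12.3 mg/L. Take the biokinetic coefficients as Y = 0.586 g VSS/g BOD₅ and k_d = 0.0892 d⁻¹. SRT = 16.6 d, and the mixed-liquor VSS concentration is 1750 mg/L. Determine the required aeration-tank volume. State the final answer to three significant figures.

V ≈ 30400 m³

Steady-state biomass mass balance: V·X·(1 + k_d·θ_c) = Y·Q·(S₀ − S)·θ_c, so V = 0.586 × 27800 × (501 − 12.3) × 16.6 / [1750 × (1 + 0.0892 × 16.6)] = 1.32×10^8 / 4341 = 30442 m³.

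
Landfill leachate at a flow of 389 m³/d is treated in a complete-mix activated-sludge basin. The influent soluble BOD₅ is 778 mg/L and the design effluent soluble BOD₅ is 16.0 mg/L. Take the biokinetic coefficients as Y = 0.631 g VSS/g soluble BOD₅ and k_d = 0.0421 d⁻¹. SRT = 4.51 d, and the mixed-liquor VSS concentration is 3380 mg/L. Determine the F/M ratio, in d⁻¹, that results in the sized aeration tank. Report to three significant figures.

F/M ≈ 0.427 d⁻¹

Rearranging the biomass balance for a CMAS with decay, V = Y·Q·ΔS·θ_c / [X·(1+k_d θ_c)] = 0.631 × 389 × (778 − 16.0) × 4.51 / [3380 × (1 + 0.0421 × 4.51)] = 8.44×10^5 / 4022 = 209.7 m³.
Food-to-microorganism ratio F/M = Q S₀ / (V X) = 389 × 778 / (209.7 × 3380) = 0.4269 d⁻¹.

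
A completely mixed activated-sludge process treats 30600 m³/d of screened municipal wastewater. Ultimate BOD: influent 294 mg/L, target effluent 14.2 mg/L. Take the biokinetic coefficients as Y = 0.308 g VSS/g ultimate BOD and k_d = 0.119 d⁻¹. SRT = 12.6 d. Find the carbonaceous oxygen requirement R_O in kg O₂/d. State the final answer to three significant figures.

Correct the yield for decay: Y_obs = Y/(1 + k_d θ_c) = 0.308 / (1 + 0.119 × 12.6) = 0.308 / 2.499 = 0.1232.
ΔS = 294 − 14.2 = 279.8 mg/L, so the substrate removal rate is 30600 × 279.8/1000 = 8562 kg ultimate BOD/d.
P_X = Y_obs·Q·(S₀ − S) = 0.1232 × 8562 = 1055 kg VSS/d.
Carbonaceous O₂ demand = substrate oxidised − cell-mass equivalent = 8562 − 1.42 × 1055 = 7064 kg O₂/d.

R_O ≈ 7060 kg O₂/d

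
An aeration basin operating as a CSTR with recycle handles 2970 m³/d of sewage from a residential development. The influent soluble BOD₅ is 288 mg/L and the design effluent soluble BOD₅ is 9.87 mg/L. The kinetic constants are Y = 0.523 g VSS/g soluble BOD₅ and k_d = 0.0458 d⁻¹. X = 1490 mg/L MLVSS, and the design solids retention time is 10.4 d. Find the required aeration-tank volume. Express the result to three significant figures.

From the SRT design equation V = Y Q (S₀−S) θ_c / [X (1 + k_d θ_c)] = 0.523 × 2970 × (288 − 9.87) × 10.4 / [1490 × (1 + 0.0458 × 10.4)] = 4.49×10^6 / 2200 = 2043 m³.

V ≈ 2040 m³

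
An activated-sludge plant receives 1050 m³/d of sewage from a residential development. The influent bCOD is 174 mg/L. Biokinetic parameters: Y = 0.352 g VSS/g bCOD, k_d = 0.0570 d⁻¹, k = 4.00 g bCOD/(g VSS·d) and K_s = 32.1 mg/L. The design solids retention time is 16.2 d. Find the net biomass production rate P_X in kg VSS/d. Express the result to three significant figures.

P_X ≈ 32.9 kg VSS/d

Effluent substrate depends only on kinetics and SRT: S = K_s(1 + k_d θ_c) / [θ_c(Yk − k_d) − 1] = 32.1 × (1 + 0.0570 × 16.2) / [16.2 × (0.352 × 4.00 − 0.0570) − 1] = 61.74 / 20.89 = 2.956 mg/L.
Observed yield with endogenous decay: Y_obs = Y / (1 + k_d·θ_c) = 0.352 / (1 + 0.0570 × 16.2) = 0.352 / 1.923 = 0.1830 g VSS/g bCOD.
Q·(S₀ − S) = 1050 × (174 − 2.96) × 10⁻³ = 179.6 kg/d removed.
P_X = Y_obs · Q(S₀ − S) = 0.1830 × 179.6 = 32.87 kg VSS/d.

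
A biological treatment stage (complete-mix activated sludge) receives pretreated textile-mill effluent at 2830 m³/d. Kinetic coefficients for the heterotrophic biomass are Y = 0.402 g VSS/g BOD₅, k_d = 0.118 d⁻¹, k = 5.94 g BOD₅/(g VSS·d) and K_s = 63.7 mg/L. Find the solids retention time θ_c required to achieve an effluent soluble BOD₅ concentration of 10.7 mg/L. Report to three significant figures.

From 1/θ_c = Y·k·S/(K_s + S) − k_d: Y·k·S/(K_s+S) = 0.402 × 5.94 × 10.7 / (63.7 + 10.7) = 0.3434 d⁻¹.
θ_c = 1/(μ − k_d) = 1/(0.3434 − 0.118) = 1/0.2254 = 4.436 d.

θ_c ≈ 4.44 d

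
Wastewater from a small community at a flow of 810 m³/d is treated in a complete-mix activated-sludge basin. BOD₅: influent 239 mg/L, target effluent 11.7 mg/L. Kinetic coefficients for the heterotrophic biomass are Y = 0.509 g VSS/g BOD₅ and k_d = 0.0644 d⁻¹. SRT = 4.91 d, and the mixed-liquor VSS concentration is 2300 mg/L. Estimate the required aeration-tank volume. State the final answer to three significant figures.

Rearranging the biomass balance for a CMAS with decay, V = Y·Q·ΔS·θ_c / [X·(1+k_d θ_c)] = 0.509 × 810 × (239 − 11.7) × 4.91 / [2300 × (1 + 0.0644 × 4.91)] = 4.6×10^5 / 3027 = 152.0 m³.

V ≈ 152 m³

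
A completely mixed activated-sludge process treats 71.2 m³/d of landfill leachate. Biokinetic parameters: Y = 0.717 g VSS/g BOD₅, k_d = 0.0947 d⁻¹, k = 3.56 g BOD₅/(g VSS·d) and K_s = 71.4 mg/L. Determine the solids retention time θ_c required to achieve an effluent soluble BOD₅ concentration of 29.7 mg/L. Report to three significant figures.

Specific growth rate at S = 29.7 mg/L: μ = YkS/(K_s+S) = 0.717·3.56·29.7/(71.4+29.7) = 0.7499 d⁻¹.
Then 1/θ_c = μ − k_d = 0.7499 − 0.0947 = 0.6552 d⁻¹, giving θ_c = 1.526 d.

θ_c ≈ 1.53 d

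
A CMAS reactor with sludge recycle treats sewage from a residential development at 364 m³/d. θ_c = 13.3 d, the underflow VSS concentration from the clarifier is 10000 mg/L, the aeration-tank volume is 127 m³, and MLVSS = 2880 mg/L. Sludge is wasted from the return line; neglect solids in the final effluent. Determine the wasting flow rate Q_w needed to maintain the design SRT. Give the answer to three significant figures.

Q_w ≈ 2.75 m³/d

Q_w = (V·X)/(θ_c X_r) = 127.0 × 2880 / (13.3 × 10000) = 2.750 m³/d.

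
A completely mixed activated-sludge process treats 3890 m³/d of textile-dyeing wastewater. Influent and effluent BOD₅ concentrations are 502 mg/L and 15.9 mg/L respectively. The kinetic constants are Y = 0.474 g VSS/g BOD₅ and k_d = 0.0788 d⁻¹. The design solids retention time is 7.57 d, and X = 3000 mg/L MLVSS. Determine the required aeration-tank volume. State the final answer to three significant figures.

V ≈ 1420 m³

Steady-state biomass mass balance: V·X·(1 + k_d·θ_c) = Y·Q·(S₀ − S)·θ_c, so V = 0.474 × 3890 × (502 − 15.9) × 7.57 / [3000 × (1 + 0.0788 × 7.57)] = 6.78×10^6 / 4790 = 1417 m³.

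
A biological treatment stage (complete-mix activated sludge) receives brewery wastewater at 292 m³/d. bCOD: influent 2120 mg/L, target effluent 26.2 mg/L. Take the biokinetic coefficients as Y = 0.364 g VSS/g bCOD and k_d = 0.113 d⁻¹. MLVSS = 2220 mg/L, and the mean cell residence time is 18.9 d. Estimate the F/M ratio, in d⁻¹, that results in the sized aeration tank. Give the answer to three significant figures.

From the SRT design equation V = Y Q (S₀−S) θ_c / [X (1 + k_d θ_c)] = 0.364 × 292 × (2120 − 26.2) × 18.9 / [2220 × (1 + 0.113 × 18.9)] = 4.21×10^6 / 6961 = 604.2 m³.
F/M = Q·S₀ / (V·X) = 292 × 2120 / (604.2 × 2220) = 0.4615 g bCOD·(g VSS·d)⁻¹.

F/M ≈ 0.462 d⁻¹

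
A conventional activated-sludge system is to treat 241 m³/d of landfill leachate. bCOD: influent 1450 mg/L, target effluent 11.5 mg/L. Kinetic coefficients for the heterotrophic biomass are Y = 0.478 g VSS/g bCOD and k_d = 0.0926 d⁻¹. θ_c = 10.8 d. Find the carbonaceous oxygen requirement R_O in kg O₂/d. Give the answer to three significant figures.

R_O ≈ 229 kg O₂/d

The observed yield is Y_obs = Y/(1 + k_d·θ_c) = 0.478 / (1 + 0.0926 × 10.8) = 0.478 / 2.000 = 0.2390 g VSS per g bCOD removed.
ΔS = 1450 − 11.5 = 1438 mg/L, so the substrate removal rate is 241 × 1438/1000 = 346.7 kg bCOD/d.
Biomass synthesised: P_X = Y_obs × 346.7 = 82.85 kg VSS/d.
R_O = Q·ΔS − 1.42 P_X = 346.7 − 117.7 = 229.0 kg O₂/d.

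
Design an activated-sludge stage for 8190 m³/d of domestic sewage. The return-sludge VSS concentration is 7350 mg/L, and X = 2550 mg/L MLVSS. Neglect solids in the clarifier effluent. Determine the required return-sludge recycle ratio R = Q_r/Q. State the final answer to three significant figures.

R ≈ 0.531

Mass balance around the secondary clarifier (neglecting effluent solids): R = X / (X_r − X) = 2550 / (7350 − 2550) = 0.5312.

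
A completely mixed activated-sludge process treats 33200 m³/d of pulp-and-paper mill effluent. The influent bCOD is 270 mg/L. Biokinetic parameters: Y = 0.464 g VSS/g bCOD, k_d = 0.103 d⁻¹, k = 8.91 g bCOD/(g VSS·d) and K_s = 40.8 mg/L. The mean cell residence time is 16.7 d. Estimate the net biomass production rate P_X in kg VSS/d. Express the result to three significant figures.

From the Monod/SRT balance for a CMAS, S = K_s·(1+k_d θ_c)/[θ_c·(Y k − k_d) − 1] = 40.8 × (1 + 0.103 × 16.7) / [16.7 × (0.464 × 8.91 − 0.103) − 1] = 111.0 / 66.32 = 1.673 mg/L.
Y_obs = Y / (1 + k_d θ_c) = 0.464 / (1 + 0.103 × 16.7) = 0.464 / 2.720 = 0.1706.
Q·(S₀ − S) = 33200 × (270 − 1.67) × 10⁻³ = 8909 kg/d removed.
Net biomass production P_X = Y_obs × Q·(S₀ − S) = 0.1706 × 8909 = 1520 kg VSS/d.

P_X ≈ 1520 kg VSS/d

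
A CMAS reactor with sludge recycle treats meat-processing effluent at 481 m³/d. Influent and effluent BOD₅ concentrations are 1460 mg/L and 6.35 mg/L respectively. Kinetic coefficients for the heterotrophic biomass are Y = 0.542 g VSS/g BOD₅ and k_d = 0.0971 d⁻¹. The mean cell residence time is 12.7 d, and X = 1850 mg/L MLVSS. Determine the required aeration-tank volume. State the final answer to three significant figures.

Rearranging the biomass balance for a CMAS with decay, V = Y·Q·ΔS·θ_c / [X·(1+k_d θ_c)] = 0.542 × 481 × (1460 − 6.35) × 12.7 / [1850 × (1 + 0.0971 × 12.7)] = 4.81×10^6 / 4131 = 1165 m³.

V ≈ 1160 m³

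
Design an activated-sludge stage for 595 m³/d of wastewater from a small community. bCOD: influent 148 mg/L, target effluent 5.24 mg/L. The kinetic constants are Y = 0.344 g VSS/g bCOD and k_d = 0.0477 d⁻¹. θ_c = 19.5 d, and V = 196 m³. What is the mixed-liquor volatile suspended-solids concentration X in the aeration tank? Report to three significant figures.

Solving the biomass balance for X: X = Y Q (S₀−S) θ_c / [V (1+k_d θ_c)] = 0.344 × 595 × (148 − 5.24) × 19.5 / [196 × (1 + 0.0477 × 19.5)] = 1506 mg/L.

X ≈ 1510 mg/L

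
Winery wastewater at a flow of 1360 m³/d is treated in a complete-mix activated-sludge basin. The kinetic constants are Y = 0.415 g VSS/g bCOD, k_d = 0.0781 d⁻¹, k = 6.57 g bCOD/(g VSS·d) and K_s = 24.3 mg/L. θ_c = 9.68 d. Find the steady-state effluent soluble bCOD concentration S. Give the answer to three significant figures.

From the Monod/SRT balance for a CMAS, S = K_s·(1+k_d θ_c)/[θ_c·(Y k − k_d) − 1] = 24.3 × (1 + 0.0781 × 9.68) / [9.68 × (0.415 × 6.57 − 0.0781) − 1] = 42.67 / 24.64 = 1.732 mg/L.

S ≈ 1.73 mg/L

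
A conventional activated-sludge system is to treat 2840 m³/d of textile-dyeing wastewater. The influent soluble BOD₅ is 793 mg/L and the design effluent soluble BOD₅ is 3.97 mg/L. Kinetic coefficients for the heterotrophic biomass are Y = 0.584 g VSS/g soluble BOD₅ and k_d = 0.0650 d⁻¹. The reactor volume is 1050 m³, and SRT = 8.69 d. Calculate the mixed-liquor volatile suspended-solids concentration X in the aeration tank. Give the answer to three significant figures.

X = Y·Q·ΔS·θ_c / [V·(1 + k_d θ_c)] = 0.584 × 2840 × (793 − 3.97) × 8.69 / [1050 × (1 + 0.0650 × 8.69)] = 6921 mg/L.

X ≈ 6920 mg/L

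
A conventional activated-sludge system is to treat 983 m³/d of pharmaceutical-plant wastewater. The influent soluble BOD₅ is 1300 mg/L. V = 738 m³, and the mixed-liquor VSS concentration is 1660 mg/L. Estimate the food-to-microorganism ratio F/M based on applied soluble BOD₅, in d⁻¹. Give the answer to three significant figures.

F/M = Q·S₀ / (V·X) = 983 × 1300 / (738.0 × 1660) = 1.043 g soluble BOD₅·(g VSS·d)⁻¹.

F/M ≈ 1.04 d⁻¹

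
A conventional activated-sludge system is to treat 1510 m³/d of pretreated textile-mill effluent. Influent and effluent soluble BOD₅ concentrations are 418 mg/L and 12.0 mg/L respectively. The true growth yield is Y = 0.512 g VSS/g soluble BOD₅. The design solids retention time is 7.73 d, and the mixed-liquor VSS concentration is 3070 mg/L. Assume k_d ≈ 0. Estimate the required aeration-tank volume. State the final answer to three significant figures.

V ≈ 790 m³

Biomass mass balance (decay neglected): V·X = Y·Q·(S₀ − S)·θ_c, so V = 0.512 × 1510 × (418 − 12.0) × 7.73 / 3070 = 790.3 m³.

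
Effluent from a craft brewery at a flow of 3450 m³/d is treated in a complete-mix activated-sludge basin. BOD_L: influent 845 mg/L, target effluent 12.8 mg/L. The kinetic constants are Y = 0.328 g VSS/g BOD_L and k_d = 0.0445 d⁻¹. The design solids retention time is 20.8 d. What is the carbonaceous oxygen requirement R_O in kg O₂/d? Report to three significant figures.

R_O ≈ 2180 kg O₂/d

Y_obs = Y / (1 + k_d θ_c) = 0.328 / (1 + 0.0445 × 20.8) = 0.328 / 1.926 = 0.1703.
Mass of BOD_L removed per day: Q(S₀ − S) = 3450 × 832.2 g/m³ = 2871 kg/d.
Net sludge production P_X = 0.1703 × 2871 = 489.1 kg VSS/d.
R_O = Q·ΔS − 1.42 P_X = 2871 − 694.5 = 2177 kg O₂/d.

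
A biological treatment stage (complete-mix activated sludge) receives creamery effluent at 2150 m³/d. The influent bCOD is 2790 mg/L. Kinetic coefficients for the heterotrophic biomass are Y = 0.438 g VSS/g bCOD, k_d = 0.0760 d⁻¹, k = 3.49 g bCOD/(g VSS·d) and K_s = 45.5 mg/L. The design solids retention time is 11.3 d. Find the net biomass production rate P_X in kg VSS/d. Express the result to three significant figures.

Effluent substrate depends only on kinetics and SRT: S = K_s(1 + k_d θ_c) / [θ_c(Yk − k_d) − 1] = 45.5 × (1 + 0.0760 × 11.3) / [11.3 × (0.438 × 3.49 − 0.0760) − 1] = 84.58 / 15.41 = 5.487 mg/L.
Y_obs = Y / (1 + k_d θ_c) = 0.438 / (1 + 0.0760 × 11.3) = 0.438 / 1.859 = 0.2356.
Substrate removed = Q·(S₀ − S) = 2150 m³/d × (2790 − 5.49) g/m³ = 5.99×10^6 g/d = 5987 kg/d.
Net biomass production P_X = Y_obs × Q·(S₀ − S) = 0.2356 × 5987 = 1411 kg VSS/d.

P_X ≈ 1410 kg VSS/d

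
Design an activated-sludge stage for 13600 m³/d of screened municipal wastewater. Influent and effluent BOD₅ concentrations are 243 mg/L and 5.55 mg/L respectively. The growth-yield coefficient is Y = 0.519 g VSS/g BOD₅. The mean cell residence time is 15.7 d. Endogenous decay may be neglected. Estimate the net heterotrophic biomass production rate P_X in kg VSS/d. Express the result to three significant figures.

Since k_d ≈ 0, Y_obs = Y = 0.519 g VSS/g BOD₅.
Q·(S₀ − S) = 13600 × (243 − 5.55) × 10⁻³ = 3229 kg/d removed.
So the net sludge growth is P_X = 0.5190 × 3229 = 1676 kg VSS/d.

P_X ≈ 1680 kg VSS/d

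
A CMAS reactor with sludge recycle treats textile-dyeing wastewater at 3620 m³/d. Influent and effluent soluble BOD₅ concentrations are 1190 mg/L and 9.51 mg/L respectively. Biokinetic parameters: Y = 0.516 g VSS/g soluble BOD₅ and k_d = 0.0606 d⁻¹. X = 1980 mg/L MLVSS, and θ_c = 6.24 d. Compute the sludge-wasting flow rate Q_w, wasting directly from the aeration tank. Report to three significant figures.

Steady-state biomass mass balance: V·X·(1 + k_d·θ_c) = Y·Q·(S₀ − S)·θ_c, so V = 0.516 × 3620 × (1190 − 9.51) × 6.24 / [1980 × (1 + 0.0606 × 6.24)] = 1.38×10^7 / 2729 = 5042 m³.
For wasting at MLVSS concentration, Q_w = V/θ_c = 5042/6.24 = 808.1 m³/d.

Q_w ≈ 808 m³/d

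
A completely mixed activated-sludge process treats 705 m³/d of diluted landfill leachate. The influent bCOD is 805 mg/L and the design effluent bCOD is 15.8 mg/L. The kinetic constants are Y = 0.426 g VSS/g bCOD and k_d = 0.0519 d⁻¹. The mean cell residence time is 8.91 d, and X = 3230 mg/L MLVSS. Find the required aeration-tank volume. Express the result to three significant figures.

V ≈ 447 m³

From the SRT design equation V = Y Q (S₀−S) θ_c / [X (1 + k_d θ_c)] = 0.426 × 705 × (805 − 15.8) × 8.91 / [3230 × (1 + 0.0519 × 8.91)] = 2.11×10^6 / 4724 = 447.1 m³.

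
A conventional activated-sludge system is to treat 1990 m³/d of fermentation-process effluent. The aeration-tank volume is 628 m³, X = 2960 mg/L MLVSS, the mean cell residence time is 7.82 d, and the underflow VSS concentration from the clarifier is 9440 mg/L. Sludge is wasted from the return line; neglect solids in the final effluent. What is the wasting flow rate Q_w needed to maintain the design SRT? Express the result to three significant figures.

Q_w ≈ 25.2 m³/d

Wasting from the return line (neglecting effluent solids): Q_w = V·X / (θ_c·X_r) = 628.0 × 2960 / (7.82 × 9440) = 25.18 m³/d.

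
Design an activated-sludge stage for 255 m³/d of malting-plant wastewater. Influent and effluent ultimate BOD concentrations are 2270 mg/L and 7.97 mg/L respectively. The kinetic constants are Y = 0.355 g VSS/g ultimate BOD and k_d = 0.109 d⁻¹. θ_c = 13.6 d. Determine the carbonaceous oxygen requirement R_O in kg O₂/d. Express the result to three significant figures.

R_O ≈ 460 kg O₂/d

Y_obs = Y / (1 + k_d θ_c) = 0.355 / (1 + 0.109 × 13.6) = 0.355 / 2.482 = 0.1430.
ΔS = 2270 − 7.97 = 2262 mg/L, so the substrate removal rate is 255 × 2262/1000 = 576.8 kg ultimate BOD/d.
P_X = Y_obs·Q·(S₀ − S) = 0.1430 × 576.8 = 82.49 kg VSS/d.
R_O = Q·(S₀ − S) − 1.42·P_X = 576.8 − 1.42 × 82.49 = 459.7 kg O₂/d.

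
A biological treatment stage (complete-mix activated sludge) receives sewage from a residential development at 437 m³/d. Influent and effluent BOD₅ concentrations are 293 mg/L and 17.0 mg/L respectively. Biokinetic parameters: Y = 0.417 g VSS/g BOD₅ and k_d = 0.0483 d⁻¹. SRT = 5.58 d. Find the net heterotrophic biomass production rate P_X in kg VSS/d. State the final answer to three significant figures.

P_X ≈ 39.6 kg VSS/d

Correct the yield for decay: Y_obs = Y/(1 + k_d θ_c) = 0.417 / (1 + 0.0483 × 5.58) = 0.417 / 1.270 = 0.3285.
Substrate removed = Q·(S₀ − S) = 437 m³/d × (293 − 17.0) g/m³ = 1.21×10^5 g/d = 120.6 kg/d.
P_X = Y_obs · Q(S₀ − S) = 0.3285 × 120.6 = 39.62 kg VSS/d.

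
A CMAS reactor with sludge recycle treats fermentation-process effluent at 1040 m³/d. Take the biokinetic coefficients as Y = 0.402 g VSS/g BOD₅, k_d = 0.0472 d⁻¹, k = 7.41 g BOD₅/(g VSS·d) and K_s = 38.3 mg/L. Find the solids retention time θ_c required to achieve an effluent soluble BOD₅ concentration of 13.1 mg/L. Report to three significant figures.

From 1/θ_c = Y·k·S/(K_s + S) − k_d: Y·k·S/(K_s+S) = 0.402 × 7.41 × 13.1 / (38.3 + 13.1) = 0.7592 d⁻¹.
1/θ_c = 0.7592 − 0.0472 = 0.7120 d⁻¹, so θ_c = 1.405 d.

θ_c ≈ 1.40 d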